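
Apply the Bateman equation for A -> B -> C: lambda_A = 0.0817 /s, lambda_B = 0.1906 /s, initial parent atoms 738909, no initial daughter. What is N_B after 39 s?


N_B(t) = lambda_A * N_A0 / (lambda_B - lambda_A) * [exp(-lambda_A*t) - exp(-lambda_B*t)]
exp(-0.0817*39) = 0.04132449; exp(-0.1906*39) = 5.911741e-04
N_B = 0.0817 * 738909 / (0.1906 - 0.0817) * (0.04132449 - 5.911741e-04)
N_B = 22581

22581


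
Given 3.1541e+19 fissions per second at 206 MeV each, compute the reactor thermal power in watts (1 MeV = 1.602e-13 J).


P = fission_rate * E_MeV * 1.602e-13
P = 3.1541e+19 * 206 * 1.602e-13
P = 1.0409e+09 W

1.0409e+09


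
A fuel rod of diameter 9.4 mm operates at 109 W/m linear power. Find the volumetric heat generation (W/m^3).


r = D / 2 / 1000 = 9.4 / 2 / 1000 = 0.0047 m
q''' = q' / (pi * r^2)
q''' = 109 / (pi * 0.0047^2)
q''' = 1.5707e+06 W/m^3

1.5707e+06


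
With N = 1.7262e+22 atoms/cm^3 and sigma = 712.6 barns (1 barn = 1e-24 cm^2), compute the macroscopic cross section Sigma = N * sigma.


Sigma = N * sigma_barns * 1e-24
Sigma = 1.7262e+22 * 712.6 * 1e-24
Sigma = 12.301 /cm

12.301


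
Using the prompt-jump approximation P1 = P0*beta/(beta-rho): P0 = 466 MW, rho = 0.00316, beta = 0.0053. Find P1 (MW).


P1/P0 = beta / (beta - rho)
P1/P0 = 0.0053 / (0.0053 - 0.00316) = 2.476636
P1 = 466 * 2.476636 = 1154.1 MW

1154.1


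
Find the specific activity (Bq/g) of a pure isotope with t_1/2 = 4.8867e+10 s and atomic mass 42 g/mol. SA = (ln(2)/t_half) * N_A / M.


lambda = ln(2) / t_half = ln(2) / 4.8867e+10 = 1.418436e-11 /s
SA = lambda * N_A / M
SA = 1.418436e-11 * 6.022e23 / 42
SA = 2.0338e+11 Bq/g

2.0338e+11


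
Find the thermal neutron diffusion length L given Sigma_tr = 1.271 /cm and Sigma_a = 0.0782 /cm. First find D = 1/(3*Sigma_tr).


D = 1 / (3 * Sigma_tr) = 1 / (3 * 1.271) = 0.2622607 cm
L = sqrt(D / Sigma_a)
L = sqrt(0.2622607 / 0.0782)
L = 1.8313 cm

1.8313


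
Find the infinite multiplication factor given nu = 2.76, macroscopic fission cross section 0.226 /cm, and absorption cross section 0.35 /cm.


k_inf = nu * Sigma_f / Sigma_a
k_inf = 2.76 * 0.226 / 0.35
k_inf = 1.7822

1.7822


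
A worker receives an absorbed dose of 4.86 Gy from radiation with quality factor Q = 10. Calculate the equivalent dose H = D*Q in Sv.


H = D * Q
H = 4.86 * 10
H = 48.600 Sv

48.600


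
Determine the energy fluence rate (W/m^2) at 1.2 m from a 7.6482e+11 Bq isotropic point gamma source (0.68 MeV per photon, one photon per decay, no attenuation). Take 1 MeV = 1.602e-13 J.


psi = A * E * 1.602e-13 / (4*pi*r^2)
psi = 7.6482e+11 * 0.68 * 1.602e-13 / (4*pi*1.2^2)
psi = 0.0046042 W/m^2

0.0046042


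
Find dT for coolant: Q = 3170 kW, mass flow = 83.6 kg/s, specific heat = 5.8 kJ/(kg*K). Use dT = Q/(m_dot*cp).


dT = Q / (m_dot * cp)
dT = 3170 / (83.6 * 5.8)
dT = 6.5377 C

6.5377


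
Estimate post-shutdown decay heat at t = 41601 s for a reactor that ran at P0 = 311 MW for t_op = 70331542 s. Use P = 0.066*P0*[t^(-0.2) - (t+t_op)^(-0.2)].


P/P0 = 0.066 * [t^(-0.2) - (t + t_op)^(-0.2)]
P/P0 = 0.066 * [41601^(-0.2) - (41601 + 70331542)^(-0.2)]
P/P0 = 0.066 * [0.1191734 - 0.02694751] = 0.006086909
P = 311 * 0.006086909 = 1.8930 MW

1.8930


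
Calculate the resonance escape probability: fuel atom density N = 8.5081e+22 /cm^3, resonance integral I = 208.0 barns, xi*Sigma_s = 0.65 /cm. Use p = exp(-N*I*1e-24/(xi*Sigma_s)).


p = exp(-N * I * 1e-24 / (xi*Sigma_s))
p = exp(-8.5081e+22 * 208.0 * 1e-24 / 0.65)
p = 1.4995e-12

1.4995e-12


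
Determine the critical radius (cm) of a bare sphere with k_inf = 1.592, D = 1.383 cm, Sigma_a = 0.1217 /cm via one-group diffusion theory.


L^2 = D / Sigma_a = 1.383 / 0.1217 = 11.36401 cm^2
B_m^2 = (k_inf - 1) / L^2 = (1.592 - 1) / 11.36401 = 0.05209429 /cm^2
For a bare sphere: B_g = pi/R, so R_c = pi / sqrt(B_m^2)
R_c = pi / sqrt(0.05209429) = 13.764 cm

13.764


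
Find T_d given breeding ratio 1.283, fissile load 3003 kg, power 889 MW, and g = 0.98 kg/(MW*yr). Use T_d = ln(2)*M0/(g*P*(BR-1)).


Breeding gain G = BR - 1 = 1.283 - 1 = 0.283
Fissile production rate = g * P * G = 0.98 * 889 * 0.283 = 246.55526 kg/yr
T_d = ln(2) * M0 / (g * P * G)
T_d = ln(2) * 3003 / 246.55526 = 8.4424 yr

8.4424


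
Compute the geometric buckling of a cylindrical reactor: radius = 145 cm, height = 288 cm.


B^2 = (2.405/R)^2 + (pi/H)^2
B^2 = (2.405/145)^2 + (pi/288)^2
B^2 = 3.9409e-04 /cm^2

3.9409e-04


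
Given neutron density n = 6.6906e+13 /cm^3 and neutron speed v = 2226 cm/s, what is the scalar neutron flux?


phi = n * v
phi = 6.6906e+13 * 2226
phi = 1.4893e+17 /cm^2/s

1.4893e+17


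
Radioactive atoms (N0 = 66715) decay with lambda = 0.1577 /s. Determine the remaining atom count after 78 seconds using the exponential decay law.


N = N0 * exp(-lambda * t)
N = 66715 * exp(-0.1577 * 78)
N = 0.30349

0.30349


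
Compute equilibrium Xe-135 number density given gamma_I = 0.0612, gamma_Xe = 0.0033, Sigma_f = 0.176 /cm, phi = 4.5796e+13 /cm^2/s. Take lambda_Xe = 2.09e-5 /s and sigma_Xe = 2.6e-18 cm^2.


Xe_eq = (gamma_I + gamma_Xe) * Sigma_f * phi / (lambda_Xe + sigma_Xe * phi)
Numerator = (0.0612 + 0.0033) * 0.176 * 4.5796e+13 = 5.198762e+11
Denominator = 2.09e-5 + 2.6e-18 * 4.5796e+13 = 1.399696e-04
Xe_eq = 5.198762e+11 / 1.399696e-04 = 3.7142e+15 /cm^3

3.7142e+15


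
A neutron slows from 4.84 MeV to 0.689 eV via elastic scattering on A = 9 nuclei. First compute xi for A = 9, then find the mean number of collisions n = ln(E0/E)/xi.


xi = 1 + (A-1)^2/(2A)*ln((A-1)/(A+1)) = 0.2066007 (for A = 9)
n = ln(E0/E) / xi
n = ln(4.84e6 / 0.689) / 0.2066007
n = ln(7.024673e+06) / 0.2066007 = 76.306

76.306


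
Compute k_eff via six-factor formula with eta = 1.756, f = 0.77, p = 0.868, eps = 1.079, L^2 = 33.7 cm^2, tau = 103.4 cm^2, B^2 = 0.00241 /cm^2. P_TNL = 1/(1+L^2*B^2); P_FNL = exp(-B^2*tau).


k_inf = eta*f*p*eps = 1.756*0.77*0.868*1.079 = 1.266358
P_TNL = 1/(1 + L^2*B^2) = 1/(1 + 33.7*0.00241) = 0.9248837
P_FNL = exp(-B^2*tau) = exp(-0.00241*103.4) = 0.7794287
k_eff = k_inf * P_TNL * P_FNL = 1.266358 * 0.9248837 * 0.7794287
k_eff = 0.91289

0.91289


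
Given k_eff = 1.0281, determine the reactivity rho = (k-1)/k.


rho = (k_eff - 1) / k_eff
rho = (1.0281 - 1) / 1.0281
rho = 0.027332

0.027332


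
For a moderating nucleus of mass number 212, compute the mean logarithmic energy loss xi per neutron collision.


xi = 1 + (A-1)^2/(2A) * ln((A-1)/(A+1))
xi = 1 + (212-1)^2/(2*212) * ln((212-1)/(212 +1))
xi = 0.0094044

0.0094044


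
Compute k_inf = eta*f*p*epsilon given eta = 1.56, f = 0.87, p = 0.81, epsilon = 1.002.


k_inf = eta * f * p * epsilon
k_inf = 1.56 * 0.87 * 0.81 * 1.002
k_inf = 1.1015

1.1015


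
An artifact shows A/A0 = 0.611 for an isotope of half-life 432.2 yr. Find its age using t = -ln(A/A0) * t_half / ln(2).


lambda = ln(2) / t_half = ln(2) / 432.2 = 0.001603765 /yr
t = -ln(A/A0) / lambda
t = -ln(0.611) / 0.001603765
t = 307.19 yr

307.19


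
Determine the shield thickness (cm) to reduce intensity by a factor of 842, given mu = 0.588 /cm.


x = ln(factor) / mu
x = ln(842) / 0.588
x = 11.455 cm

11.455


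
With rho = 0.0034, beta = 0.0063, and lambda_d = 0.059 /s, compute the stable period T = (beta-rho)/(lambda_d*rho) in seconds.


T = (beta - rho) / (lambda_d * rho)
T = (0.0063 - 0.0034) / (0.059 * 0.0034)
T = 14.457 s

14.457


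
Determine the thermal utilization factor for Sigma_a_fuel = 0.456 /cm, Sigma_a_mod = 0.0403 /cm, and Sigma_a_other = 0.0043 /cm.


f = Sigma_a_fuel / (Sigma_a_fuel + Sigma_a_mod + Sigma_a_other)
f = 0.456 / (0.456 + 0.0403 + 0.0043)
f = 0.91091

0.91091


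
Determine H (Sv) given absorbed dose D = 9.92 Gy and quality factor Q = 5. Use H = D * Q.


H = D * Q
H = 9.92 * 5
H = 49.600 Sv

49.600


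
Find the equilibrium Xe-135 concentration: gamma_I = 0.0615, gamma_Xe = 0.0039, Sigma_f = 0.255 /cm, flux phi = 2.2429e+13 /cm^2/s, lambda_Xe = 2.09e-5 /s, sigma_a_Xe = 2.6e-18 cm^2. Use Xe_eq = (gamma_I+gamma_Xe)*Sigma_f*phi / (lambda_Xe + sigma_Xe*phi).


Xe_eq = (gamma_I + gamma_Xe) * Sigma_f * phi / (lambda_Xe + sigma_Xe * phi)
Numerator = (0.0615 + 0.0039) * 0.255 * 2.2429e+13 = 3.740484e+11
Denominator = 2.09e-5 + 2.6e-18 * 2.2429e+13 = 7.921540e-05
Xe_eq = 3.740484e+11 / 7.921540e-05 = 4.7219e+15 /cm^3

4.7219e+15


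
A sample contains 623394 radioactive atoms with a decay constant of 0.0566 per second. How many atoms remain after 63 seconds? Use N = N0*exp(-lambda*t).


N = N0 * exp(-lambda * t)
N = 623394 * exp(-0.0566 * 63)
N = 17626

17626


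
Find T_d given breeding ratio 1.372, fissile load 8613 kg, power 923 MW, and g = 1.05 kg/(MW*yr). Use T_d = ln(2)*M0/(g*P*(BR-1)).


Breeding gain G = BR - 1 = 1.372 - 1 = 0.372
Fissile production rate = g * P * G = 1.05 * 923 * 0.372 = 360.5238 kg/yr
T_d = ln(2) * M0 / (g * P * G)
T_d = ln(2) * 8613 / 360.5238 = 16.559 yr

16.559


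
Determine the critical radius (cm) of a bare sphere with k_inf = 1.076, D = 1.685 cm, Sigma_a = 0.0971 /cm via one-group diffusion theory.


L^2 = D / Sigma_a = 1.685 / 0.0971 = 17.35324 cm^2
B_m^2 = (k_inf - 1) / L^2 = (1.076 - 1) / 17.35324 = 0.004379586 /cm^2
For a bare sphere: B_g = pi/R, so R_c = pi / sqrt(B_m^2)
R_c = pi / sqrt(0.004379586) = 47.472 cm

47.472


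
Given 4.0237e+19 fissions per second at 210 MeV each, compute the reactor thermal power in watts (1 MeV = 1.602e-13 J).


P = fission_rate * E_MeV * 1.602e-13
P = 4.0237e+19 * 210 * 1.602e-13
P = 1.3537e+09 W

1.3537e+09


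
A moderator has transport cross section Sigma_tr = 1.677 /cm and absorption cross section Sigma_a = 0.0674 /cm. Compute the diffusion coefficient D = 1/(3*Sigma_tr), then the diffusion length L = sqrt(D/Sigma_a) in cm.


D = 1 / (3 * Sigma_tr) = 1 / (3 * 1.677) = 0.1987676 cm
L = sqrt(D / Sigma_a)
L = sqrt(0.1987676 / 0.0674)
L = 1.7173 cm

1.7173


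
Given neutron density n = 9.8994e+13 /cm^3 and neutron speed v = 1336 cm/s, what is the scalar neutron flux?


phi = n * v
phi = 9.8994e+13 * 1336
phi = 1.3226e+17 /cm^2/s

1.3226e+17


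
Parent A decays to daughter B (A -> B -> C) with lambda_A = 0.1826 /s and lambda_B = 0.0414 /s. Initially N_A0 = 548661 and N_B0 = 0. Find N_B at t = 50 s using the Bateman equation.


N_B(t) = lambda_A * N_A0 / (lambda_B - lambda_A) * [exp(-lambda_A*t) - exp(-lambda_B*t)]
exp(-0.1826*50) = 1.083656e-04; exp(-0.0414*50) = 0.1261858
N_B = 0.1826 * 548661 / (0.0414 - 0.1826) * (1.083656e-04 - 0.1261858)
N_B = 89456

89456


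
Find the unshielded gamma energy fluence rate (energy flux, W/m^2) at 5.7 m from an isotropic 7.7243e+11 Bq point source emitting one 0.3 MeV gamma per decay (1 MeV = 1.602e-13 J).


psi = A * E * 1.602e-13 / (4*pi*r^2)
psi = 7.7243e+11 * 0.3 * 1.602e-13 / (4*pi*5.7^2)
psi = 9.0925e-05 W/m^2

9.0925e-05


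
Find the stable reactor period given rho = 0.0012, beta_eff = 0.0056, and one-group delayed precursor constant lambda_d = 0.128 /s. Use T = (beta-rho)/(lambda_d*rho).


T = (beta - rho) / (lambda_d * rho)
T = (0.0056 - 0.0012) / (0.128 * 0.0012)
T = 28.646 s

28.646


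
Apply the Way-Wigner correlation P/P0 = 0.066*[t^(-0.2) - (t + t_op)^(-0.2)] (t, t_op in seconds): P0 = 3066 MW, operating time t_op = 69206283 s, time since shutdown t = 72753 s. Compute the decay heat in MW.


P/P0 = 0.066 * [t^(-0.2) - (t + t_op)^(-0.2)]
P/P0 = 0.066 * [72753^(-0.2) - (72753 + 69206283)^(-0.2)]
P/P0 = 0.066 * [0.1065687 - 0.02703209] = 0.005249416
P = 3066 * 0.005249416 = 16.095 MW

16.095


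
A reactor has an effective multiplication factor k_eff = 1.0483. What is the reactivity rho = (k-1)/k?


rho = (k_eff - 1) / k_eff
rho = (1.0483 - 1) / 1.0483
rho = 0.046075

0.046075


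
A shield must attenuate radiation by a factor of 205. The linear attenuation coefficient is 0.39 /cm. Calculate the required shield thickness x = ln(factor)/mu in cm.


x = ln(factor) / mu
x = ln(205) / 0.39
x = 13.649 cm

13.649


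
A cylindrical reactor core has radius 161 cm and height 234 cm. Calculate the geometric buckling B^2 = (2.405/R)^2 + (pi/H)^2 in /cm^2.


B^2 = (2.405/R)^2 + (pi/H)^2
B^2 = (2.405/161)^2 + (pi/234)^2
B^2 = 4.0339e-04 /cm^2

4.0339e-04


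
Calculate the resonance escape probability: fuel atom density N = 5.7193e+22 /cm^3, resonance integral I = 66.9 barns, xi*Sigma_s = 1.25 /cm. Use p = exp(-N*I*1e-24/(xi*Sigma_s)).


p = exp(-N * I * 1e-24 / (xi*Sigma_s))
p = exp(-5.7193e+22 * 66.9 * 1e-24 / 1.25)
p = 0.046842

0.046842


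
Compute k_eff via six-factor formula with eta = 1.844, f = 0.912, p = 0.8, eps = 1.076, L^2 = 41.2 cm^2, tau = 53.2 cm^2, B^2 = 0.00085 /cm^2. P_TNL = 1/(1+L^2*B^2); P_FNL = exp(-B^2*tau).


k_inf = eta*f*p*eps = 1.844*0.912*0.8*1.076 = 1.447631
P_TNL = 1/(1 + L^2*B^2) = 1/(1 + 41.2*0.00085) = 0.9661649
P_FNL = exp(-B^2*tau) = exp(-0.00085*53.2) = 0.9557872
k_eff = k_inf * P_TNL * P_FNL = 1.447631 * 0.9661649 * 0.9557872
k_eff = 1.3368

1.3368


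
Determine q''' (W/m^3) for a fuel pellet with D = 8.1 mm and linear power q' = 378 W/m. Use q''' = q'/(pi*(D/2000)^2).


r = D / 2 / 1000 = 8.1 / 2 / 1000 = 0.00405 m
q''' = q' / (pi * r^2)
q''' = 378 / (pi * 0.00405^2)
q''' = 7.3355e+06 W/m^3

7.3355e+06


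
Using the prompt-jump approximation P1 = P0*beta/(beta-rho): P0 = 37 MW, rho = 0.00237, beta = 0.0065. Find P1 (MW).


P1/P0 = beta / (beta - rho)
P1/P0 = 0.0065 / (0.0065 - 0.00237) = 1.573850
P1 = 37 * 1.573850 = 58.232 MW

58.232


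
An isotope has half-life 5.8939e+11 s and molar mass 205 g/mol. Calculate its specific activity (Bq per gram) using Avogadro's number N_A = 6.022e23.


lambda = ln(2) / t_half = ln(2) / 5.8939e+11 = 1.176042e-12 /s
SA = lambda * N_A / M
SA = 1.176042e-12 * 6.022e23 / 205
SA = 3.4547e+09 Bq/g

3.4547e+09


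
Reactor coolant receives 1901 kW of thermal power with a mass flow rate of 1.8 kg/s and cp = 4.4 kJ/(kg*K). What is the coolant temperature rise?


dT = Q / (m_dot * cp)
dT = 1901 / (1.8 * 4.4)
dT = 240.03 C

240.03


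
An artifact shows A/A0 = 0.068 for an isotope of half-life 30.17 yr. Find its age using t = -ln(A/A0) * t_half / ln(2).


lambda = ln(2) / t_half = ln(2) / 30.17 = 0.02297472 /yr
t = -ln(A/A0) / lambda
t = -ln(0.068) / 0.02297472
t = 117.01 yr

117.01


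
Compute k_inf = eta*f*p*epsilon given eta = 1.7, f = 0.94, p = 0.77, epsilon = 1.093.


k_inf = eta * f * p * epsilon
k_inf = 1.7 * 0.94 * 0.77 * 1.093
k_inf = 1.3449

1.3449


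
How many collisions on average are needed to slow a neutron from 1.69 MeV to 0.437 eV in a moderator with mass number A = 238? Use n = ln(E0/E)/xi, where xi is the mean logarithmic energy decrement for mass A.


xi = 1 + (A-1)^2/(2A)*ln((A-1)/(A+1)) = 0.008379872 (for A = 238)
n = ln(E0/E) / xi
n = ln(1.69e6 / 0.437) / 0.008379872
n = ln(3.867277e+06) / 0.008379872 = 1810.1

1810.1


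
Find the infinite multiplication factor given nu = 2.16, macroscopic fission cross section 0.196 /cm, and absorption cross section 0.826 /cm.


k_inf = nu * Sigma_f / Sigma_a
k_inf = 2.16 * 0.196 / 0.826
k_inf = 0.51254

0.51254


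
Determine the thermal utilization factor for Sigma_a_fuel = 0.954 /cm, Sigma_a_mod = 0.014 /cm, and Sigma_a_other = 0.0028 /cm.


f = Sigma_a_fuel / (Sigma_a_fuel + Sigma_a_mod + Sigma_a_other)
f = 0.954 / (0.954 + 0.014 + 0.0028)
f = 0.98269

0.98269


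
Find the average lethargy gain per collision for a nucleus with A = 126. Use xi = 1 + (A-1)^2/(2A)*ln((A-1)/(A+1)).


xi = 1 + (A-1)^2/(2A) * ln((A-1)/(A+1))
xi = 1 + (126-1)^2/(2*126) * ln((126-1)/(126 +1))
xi = 0.015789

0.015789


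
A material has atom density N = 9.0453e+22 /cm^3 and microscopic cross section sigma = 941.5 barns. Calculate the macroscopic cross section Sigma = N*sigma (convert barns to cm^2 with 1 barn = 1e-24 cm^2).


Sigma = N * sigma_barns * 1e-24
Sigma = 9.0453e+22 * 941.5 * 1e-24
Sigma = 85.161 /cm

85.161


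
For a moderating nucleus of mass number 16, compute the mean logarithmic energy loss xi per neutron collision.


xi = 1 + (A-1)^2/(2A) * ln((A-1)/(A+1))
xi = 1 + (16-1)^2/(2*16) * ln((16-1)/(16 +1))
xi = 0.11995

0.11995


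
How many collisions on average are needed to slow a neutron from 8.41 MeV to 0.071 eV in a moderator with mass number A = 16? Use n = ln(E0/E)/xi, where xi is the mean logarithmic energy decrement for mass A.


xi = 1 + (A-1)^2/(2A)*ln((A-1)/(A+1)) = 0.1199467 (for A = 16)
n = ln(E0/E) / xi
n = ln(8.41e6 / 0.071) / 0.1199467
n = ln(1.184507e+08) / 0.1199467 = 154.99

154.99


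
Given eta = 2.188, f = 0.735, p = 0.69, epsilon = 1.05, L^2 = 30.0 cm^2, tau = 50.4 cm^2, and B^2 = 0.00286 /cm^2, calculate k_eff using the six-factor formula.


k_inf = eta*f*p*eps = 2.188*0.735*0.69*1.05 = 1.165126
P_TNL = 1/(1 + L^2*B^2) = 1/(1 + 30.0*0.00286) = 0.9209799
P_FNL = exp(-B^2*tau) = exp(-0.00286*50.4) = 0.8657631
k_eff = k_inf * P_TNL * P_FNL = 1.165126 * 0.9209799 * 0.8657631
k_eff = 0.92901

0.92901


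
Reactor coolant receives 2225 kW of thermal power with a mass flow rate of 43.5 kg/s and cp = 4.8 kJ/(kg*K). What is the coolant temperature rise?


dT = Q / (m_dot * cp)
dT = 2225 / (43.5 * 4.8)
dT = 10.656 C

10.656


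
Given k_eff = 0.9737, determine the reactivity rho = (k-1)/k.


rho = (k_eff - 1) / k_eff
rho = (0.9737 - 1) / 0.9737
rho = -0.027010

-0.027010


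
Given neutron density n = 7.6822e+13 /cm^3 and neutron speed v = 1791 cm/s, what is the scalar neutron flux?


phi = n * v
phi = 7.6822e+13 * 1791
phi = 1.3759e+17 /cm^2/s

1.3759e+17


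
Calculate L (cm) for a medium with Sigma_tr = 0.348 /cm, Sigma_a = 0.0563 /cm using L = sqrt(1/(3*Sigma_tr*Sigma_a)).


D = 1 / (3 * Sigma_tr) = 1 / (3 * 0.348) = 0.9578544 cm
L = sqrt(D / Sigma_a)
L = sqrt(0.9578544 / 0.0563)
L = 4.1247 cm

4.1247


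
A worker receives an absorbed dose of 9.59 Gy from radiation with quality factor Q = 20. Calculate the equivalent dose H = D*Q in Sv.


H = D * Q
H = 9.59 * 20
H = 191.80 Sv

191.80


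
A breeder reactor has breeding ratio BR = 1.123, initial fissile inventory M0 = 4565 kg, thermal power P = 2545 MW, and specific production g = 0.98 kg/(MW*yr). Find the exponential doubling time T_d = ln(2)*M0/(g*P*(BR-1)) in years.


Breeding gain G = BR - 1 = 1.123 - 1 = 0.123
Fissile production rate = g * P * G = 0.98 * 2545 * 0.123 = 306.7743 kg/yr
T_d = ln(2) * M0 / (g * P * G)
T_d = ln(2) * 4565 / 306.7743 = 10.314 yr

10.314


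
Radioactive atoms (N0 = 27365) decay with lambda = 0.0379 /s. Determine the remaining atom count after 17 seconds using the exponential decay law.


N = N0 * exp(-lambda * t)
N = 27365 * exp(-0.0379 * 17)
N = 14367

14367


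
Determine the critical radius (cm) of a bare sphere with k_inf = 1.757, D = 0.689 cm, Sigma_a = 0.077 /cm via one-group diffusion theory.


L^2 = D / Sigma_a = 0.689 / 0.077 = 8.948052 cm^2
B_m^2 = (k_inf - 1) / L^2 = (1.757 - 1) / 8.948052 = 0.08459942 /cm^2
For a bare sphere: B_g = pi/R, so R_c = pi / sqrt(B_m^2)
R_c = pi / sqrt(0.08459942) = 10.801 cm

10.801


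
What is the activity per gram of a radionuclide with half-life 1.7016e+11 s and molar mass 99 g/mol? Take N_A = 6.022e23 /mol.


lambda = ln(2) / t_half = ln(2) / 1.7016e+11 = 4.073502e-12 /s
SA = lambda * N_A / M
SA = 4.073502e-12 * 6.022e23 / 99
SA = 2.4778e+10 Bq/g

2.4778e+10


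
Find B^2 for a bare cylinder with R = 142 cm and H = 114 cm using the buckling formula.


B^2 = (2.405/R)^2 + (pi/H)^2
B^2 = (2.405/142)^2 + (pi/114)^2
B^2 = 0.0010463 /cm^2

0.0010463


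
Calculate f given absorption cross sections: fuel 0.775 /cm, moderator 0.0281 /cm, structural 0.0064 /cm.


f = Sigma_a_fuel / (Sigma_a_fuel + Sigma_a_mod + Sigma_a_other)
f = 0.775 / (0.775 + 0.0281 + 0.0064)
f = 0.95738

0.95738


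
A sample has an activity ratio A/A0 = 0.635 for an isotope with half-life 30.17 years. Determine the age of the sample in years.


lambda = ln(2) / t_half = ln(2) / 30.17 = 0.02297472 /yr
t = -ln(A/A0) / lambda
t = -ln(0.635) / 0.02297472
t = 19.767 yr

19.767


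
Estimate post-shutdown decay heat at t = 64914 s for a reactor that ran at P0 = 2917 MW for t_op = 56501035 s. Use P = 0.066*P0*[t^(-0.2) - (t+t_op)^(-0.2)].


P/P0 = 0.066 * [t^(-0.2) - (t + t_op)^(-0.2)]
P/P0 = 0.066 * [64914^(-0.2) - (64914 + 56501035)^(-0.2)]
P/P0 = 0.066 * [0.1090266 - 0.02815069] = 0.005337810
P = 2917 * 0.005337810 = 15.570 MW

15.570


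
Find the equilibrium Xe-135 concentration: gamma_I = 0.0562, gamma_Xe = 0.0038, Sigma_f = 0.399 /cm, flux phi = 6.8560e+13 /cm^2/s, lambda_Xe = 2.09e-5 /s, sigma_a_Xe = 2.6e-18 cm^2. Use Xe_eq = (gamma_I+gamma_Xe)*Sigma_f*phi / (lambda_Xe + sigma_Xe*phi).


Xe_eq = (gamma_I + gamma_Xe) * Sigma_f * phi / (lambda_Xe + sigma_Xe * phi)
Numerator = (0.0562 + 0.0038) * 0.399 * 6.8560e+13 = 1.641326e+12
Denominator = 2.09e-5 + 2.6e-18 * 6.8560e+13 = 1.991560e-04
Xe_eq = 1.641326e+12 / 1.991560e-04 = 8.2414e+15 /cm^3

8.2414e+15


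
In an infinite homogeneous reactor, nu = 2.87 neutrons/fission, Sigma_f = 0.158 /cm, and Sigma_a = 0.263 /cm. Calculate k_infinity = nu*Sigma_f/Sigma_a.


k_inf = nu * Sigma_f / Sigma_a
k_inf = 2.87 * 0.158 / 0.263
k_inf = 1.7242

1.7242


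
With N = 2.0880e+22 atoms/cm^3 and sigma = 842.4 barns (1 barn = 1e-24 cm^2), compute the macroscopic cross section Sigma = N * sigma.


Sigma = N * sigma_barns * 1e-24
Sigma = 2.0880e+22 * 842.4 * 1e-24
Sigma = 17.589 /cm

17.589


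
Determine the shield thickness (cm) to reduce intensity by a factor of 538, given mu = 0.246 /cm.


x = ln(factor) / mu
x = ln(538) / 0.246
x = 25.560 cm

25.560


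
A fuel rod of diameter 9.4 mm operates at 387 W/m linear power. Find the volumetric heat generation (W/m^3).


r = D / 2 / 1000 = 9.4 / 2 / 1000 = 0.0047 m
q''' = q' / (pi * r^2)
q''' = 387 / (pi * 0.0047^2)
q''' = 5.5765e+06 W/m^3

5.5765e+06


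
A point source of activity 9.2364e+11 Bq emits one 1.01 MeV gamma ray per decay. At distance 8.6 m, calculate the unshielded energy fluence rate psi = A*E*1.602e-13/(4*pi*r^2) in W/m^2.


psi = A * E * 1.602e-13 / (4*pi*r^2)
psi = 9.2364e+11 * 1.01 * 1.602e-13 / (4*pi*8.6^2)
psi = 1.6080e-04 W/m^2

1.6080e-04


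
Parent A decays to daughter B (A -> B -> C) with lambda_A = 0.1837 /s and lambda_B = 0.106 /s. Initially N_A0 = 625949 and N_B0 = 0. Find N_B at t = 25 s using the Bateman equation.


N_B(t) = lambda_A * N_A0 / (lambda_B - lambda_A) * [exp(-lambda_A*t) - exp(-lambda_B*t)]
exp(-0.1837*25) = 0.01012751; exp(-0.106*25) = 0.07065121
N_B = 0.1837 * 625949 / (0.106 - 0.1837) * (0.01012751 - 0.07065121)
N_B = 89568

89568


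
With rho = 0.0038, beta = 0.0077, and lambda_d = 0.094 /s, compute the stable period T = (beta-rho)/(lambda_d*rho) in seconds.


T = (beta - rho) / (lambda_d * rho)
T = (0.0077 - 0.0038) / (0.094 * 0.0038)
T = 10.918 s

10.918


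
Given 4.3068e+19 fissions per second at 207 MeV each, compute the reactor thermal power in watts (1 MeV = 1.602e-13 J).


P = fission_rate * E_MeV * 1.602e-13
P = 4.3068e+19 * 207 * 1.602e-13
P = 1.4282e+09 W

1.4282e+09


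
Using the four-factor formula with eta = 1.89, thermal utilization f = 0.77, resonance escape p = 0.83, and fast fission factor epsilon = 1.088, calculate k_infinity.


k_inf = eta * f * p * epsilon
k_inf = 1.89 * 0.77 * 0.83 * 1.088
k_inf = 1.3142

1.3142


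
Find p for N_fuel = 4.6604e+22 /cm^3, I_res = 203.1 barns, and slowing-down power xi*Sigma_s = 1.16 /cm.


p = exp(-N * I * 1e-24 / (xi*Sigma_s))
p = exp(-4.6604e+22 * 203.1 * 1e-24 / 1.16)
p = 2.8594e-04

2.8594e-04


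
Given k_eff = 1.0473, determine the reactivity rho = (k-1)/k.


rho = (k_eff - 1) / k_eff
rho = (1.0473 - 1) / 1.0473
rho = 0.045164

0.045164


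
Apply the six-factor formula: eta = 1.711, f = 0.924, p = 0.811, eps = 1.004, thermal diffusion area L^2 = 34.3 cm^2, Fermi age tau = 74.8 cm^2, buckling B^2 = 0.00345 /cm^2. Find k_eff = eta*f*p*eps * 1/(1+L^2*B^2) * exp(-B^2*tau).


k_inf = eta*f*p*eps = 1.711*0.924*0.811*1.004 = 1.287290
P_TNL = 1/(1 + L^2*B^2) = 1/(1 + 34.3*0.00345) = 0.8941864
P_FNL = exp(-B^2*tau) = exp(-0.00345*74.8) = 0.7725489
k_eff = k_inf * P_TNL * P_FNL = 1.287290 * 0.8941864 * 0.7725489
k_eff = 0.88926

0.88926


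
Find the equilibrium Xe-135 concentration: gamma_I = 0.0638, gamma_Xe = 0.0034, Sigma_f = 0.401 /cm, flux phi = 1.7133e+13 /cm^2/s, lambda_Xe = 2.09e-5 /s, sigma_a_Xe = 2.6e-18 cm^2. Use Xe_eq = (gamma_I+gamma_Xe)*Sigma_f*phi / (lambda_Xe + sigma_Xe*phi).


Xe_eq = (gamma_I + gamma_Xe) * Sigma_f * phi / (lambda_Xe + sigma_Xe * phi)
Numerator = (0.0638 + 0.0034) * 0.401 * 1.7133e+13 = 4.616864e+11
Denominator = 2.09e-5 + 2.6e-18 * 1.7133e+13 = 6.544580e-05
Xe_eq = 4.616864e+11 / 6.544580e-05 = 7.0545e+15 /cm^3

7.0545e+15


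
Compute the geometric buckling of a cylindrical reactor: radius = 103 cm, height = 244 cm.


B^2 = (2.405/R)^2 + (pi/H)^2
B^2 = (2.405/103)^2 + (pi/244)^2
B^2 = 7.1098e-04 /cm^2

7.1098e-04


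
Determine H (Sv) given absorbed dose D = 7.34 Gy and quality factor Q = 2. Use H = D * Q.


H = D * Q
H = 7.34 * 2
H = 14.680 Sv

14.680


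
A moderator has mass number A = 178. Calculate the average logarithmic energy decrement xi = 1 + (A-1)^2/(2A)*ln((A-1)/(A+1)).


xi = 1 + (A-1)^2/(2A) * ln((A-1)/(A+1))
xi = 1 + (178-1)^2/(2*178) * ln((178-1)/(178 +1))
xi = 0.011194

0.011194


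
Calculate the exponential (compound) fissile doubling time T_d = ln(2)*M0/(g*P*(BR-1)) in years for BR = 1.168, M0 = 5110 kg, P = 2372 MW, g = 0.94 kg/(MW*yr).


Breeding gain G = BR - 1 = 1.168 - 1 = 0.168
Fissile production rate = g * P * G = 0.94 * 2372 * 0.168 = 374.58624 kg/yr
T_d = ln(2) * M0 / (g * P * G)
T_d = ln(2) * 5110 / 374.58624 = 9.4557 yr

9.4557


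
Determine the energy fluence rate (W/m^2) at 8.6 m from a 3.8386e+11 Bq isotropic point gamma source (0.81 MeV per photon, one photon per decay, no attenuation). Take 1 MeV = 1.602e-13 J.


psi = A * E * 1.602e-13 / (4*pi*r^2)
psi = 3.8386e+11 * 0.81 * 1.602e-13 / (4*pi*8.6^2)
psi = 5.3594e-05 W/m^2

5.3594e-05


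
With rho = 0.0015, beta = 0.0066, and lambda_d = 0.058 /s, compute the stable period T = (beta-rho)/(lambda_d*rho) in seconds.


T = (beta - rho) / (lambda_d * rho)
T = (0.0066 - 0.0015) / (0.058 * 0.0015)
T = 58.621 s

58.621


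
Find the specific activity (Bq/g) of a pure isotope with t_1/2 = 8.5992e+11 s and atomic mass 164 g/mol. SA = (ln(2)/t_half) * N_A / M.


lambda = ln(2) / t_half = ln(2) / 8.5992e+11 = 8.060601e-13 /s
SA = lambda * N_A / M
SA = 8.060601e-13 * 6.022e23 / 164
SA = 2.9598e+09 Bq/g

2.9598e+09


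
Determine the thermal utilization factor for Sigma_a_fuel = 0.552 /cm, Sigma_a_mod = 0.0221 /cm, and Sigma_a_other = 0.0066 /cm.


f = Sigma_a_fuel / (Sigma_a_fuel + Sigma_a_mod + Sigma_a_other)
f = 0.552 / (0.552 + 0.0221 + 0.0066)
f = 0.95058

0.95058


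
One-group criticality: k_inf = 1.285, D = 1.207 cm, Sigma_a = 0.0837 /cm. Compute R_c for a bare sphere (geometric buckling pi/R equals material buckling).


L^2 = D / Sigma_a = 1.207 / 0.0837 = 14.42055 cm^2
B_m^2 = (k_inf - 1) / L^2 = (1.285 - 1) / 14.42055 = 0.01976346 /cm^2
For a bare sphere: B_g = pi/R, so R_c = pi / sqrt(B_m^2)
R_c = pi / sqrt(0.01976346) = 22.347 cm

22.347


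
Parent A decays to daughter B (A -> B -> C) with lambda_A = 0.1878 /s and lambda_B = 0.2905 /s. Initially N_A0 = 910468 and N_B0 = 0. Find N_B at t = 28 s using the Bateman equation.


N_B(t) = lambda_A * N_A0 / (lambda_B - lambda_A) * [exp(-lambda_A*t) - exp(-lambda_B*t)]
exp(-0.1878*28) = 0.005203624; exp(-0.2905*28) = 2.933923e-04
N_B = 0.1878 * 910468 / (0.2905 - 0.1878) * (0.005203624 - 2.933923e-04)
N_B = 8175.1

8175.1


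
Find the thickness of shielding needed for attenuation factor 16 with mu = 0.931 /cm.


x = ln(factor) / mu
x = ln(16) / 0.931
x = 2.9781 cm

2.9781


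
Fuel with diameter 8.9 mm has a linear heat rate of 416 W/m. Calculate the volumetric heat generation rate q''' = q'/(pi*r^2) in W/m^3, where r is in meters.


r = D / 2 / 1000 = 8.9 / 2 / 1000 = 0.00445 m
q''' = q' / (pi * r^2)
q''' = 416 / (pi * 0.00445^2)
q''' = 6.6869e+06 W/m^3

6.6869e+06


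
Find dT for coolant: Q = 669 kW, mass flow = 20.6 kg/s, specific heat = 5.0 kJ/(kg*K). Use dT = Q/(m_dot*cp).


dT = Q / (m_dot * cp)
dT = 669 / (20.6 * 5.0)
dT = 6.4951 C

6.4951


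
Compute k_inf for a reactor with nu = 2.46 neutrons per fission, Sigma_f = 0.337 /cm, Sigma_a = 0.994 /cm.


k_inf = nu * Sigma_f / Sigma_a
k_inf = 2.46 * 0.337 / 0.994
k_inf = 0.83402

0.83402


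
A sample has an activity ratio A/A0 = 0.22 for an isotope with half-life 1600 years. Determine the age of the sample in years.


lambda = ln(2) / t_half = ln(2) / 1600 = 4.332170e-04 /yr
t = -ln(A/A0) / lambda
t = -ln(0.22) / 4.332170e-04
t = 3495.1 yr

3495.1


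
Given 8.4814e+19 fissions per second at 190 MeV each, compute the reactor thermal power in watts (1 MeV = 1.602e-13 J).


P = fission_rate * E_MeV * 1.602e-13
P = 8.4814e+19 * 190 * 1.602e-13
P = 2.5816e+09 W

2.5816e+09


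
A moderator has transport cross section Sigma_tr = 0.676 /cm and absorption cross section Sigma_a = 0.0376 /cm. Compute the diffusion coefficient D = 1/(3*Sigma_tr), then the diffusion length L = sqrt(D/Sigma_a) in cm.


D = 1 / (3 * Sigma_tr) = 1 / (3 * 0.676) = 0.4930966 cm
L = sqrt(D / Sigma_a)
L = sqrt(0.4930966 / 0.0376)
L = 3.6214 cm

3.6214


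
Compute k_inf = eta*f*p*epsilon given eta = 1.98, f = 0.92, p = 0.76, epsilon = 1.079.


k_inf = eta * f * p * epsilon
k_inf = 1.98 * 0.92 * 0.76 * 1.079
k_inf = 1.4938

1.4938


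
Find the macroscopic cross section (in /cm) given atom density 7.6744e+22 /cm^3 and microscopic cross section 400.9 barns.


Sigma = N * sigma_barns * 1e-24
Sigma = 7.6744e+22 * 400.9 * 1e-24
Sigma = 30.767 /cm

30.767


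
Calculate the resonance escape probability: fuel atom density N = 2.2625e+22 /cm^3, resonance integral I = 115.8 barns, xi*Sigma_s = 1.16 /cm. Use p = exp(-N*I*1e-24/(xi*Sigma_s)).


p = exp(-N * I * 1e-24 / (xi*Sigma_s))
p = exp(-2.2625e+22 * 115.8 * 1e-24 / 1.16)
p = 0.10450

0.10450


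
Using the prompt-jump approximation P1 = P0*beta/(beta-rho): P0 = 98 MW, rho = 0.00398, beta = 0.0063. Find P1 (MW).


P1/P0 = beta / (beta - rho)
P1/P0 = 0.0063 / (0.0063 - 0.00398) = 2.715517
P1 = 98 * 2.715517 = 266.12 MW

266.12


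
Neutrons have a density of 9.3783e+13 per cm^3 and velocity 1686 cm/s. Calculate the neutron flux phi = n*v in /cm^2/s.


phi = n * v
phi = 9.3783e+13 * 1686
phi = 1.5812e+17 /cm^2/s

1.5812e+17


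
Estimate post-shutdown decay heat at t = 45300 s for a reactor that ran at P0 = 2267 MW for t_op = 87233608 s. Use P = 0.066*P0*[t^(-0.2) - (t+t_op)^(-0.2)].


P/P0 = 0.066 * [t^(-0.2) - (t + t_op)^(-0.2)]
P/P0 = 0.066 * [45300^(-0.2) - (45300 + 87233608)^(-0.2)]
P/P0 = 0.066 * [0.1171603 - 0.02581179] = 0.006029002
P = 2267 * 0.006029002 = 13.668 MW

13.668


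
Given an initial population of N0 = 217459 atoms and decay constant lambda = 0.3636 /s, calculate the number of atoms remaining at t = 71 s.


N = N0 * exp(-lambda * t)
N = 217459 * exp(-0.3636 * 71)
N = 1.3360e-06

1.3360e-06


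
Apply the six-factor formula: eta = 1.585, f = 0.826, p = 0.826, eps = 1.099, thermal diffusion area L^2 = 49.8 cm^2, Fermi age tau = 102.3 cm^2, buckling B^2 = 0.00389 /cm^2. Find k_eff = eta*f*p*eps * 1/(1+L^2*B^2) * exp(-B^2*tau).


k_inf = eta*f*p*eps = 1.585*0.826*0.826*1.099 = 1.188467
P_TNL = 1/(1 + L^2*B^2) = 1/(1 + 49.8*0.00389) = 0.8377160
P_FNL = exp(-B^2*tau) = exp(-0.00389*102.3) = 0.6716976
k_eff = k_inf * P_TNL * P_FNL = 1.188467 * 0.8377160 * 0.6716976
k_eff = 0.66874

0.66874


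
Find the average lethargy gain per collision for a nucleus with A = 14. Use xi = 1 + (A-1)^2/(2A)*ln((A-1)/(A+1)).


xi = 1 + (A-1)^2/(2A) * ln((A-1)/(A+1))
xi = 1 + (14-1)^2/(2*14) * ln((14-1)/(14 +1))
xi = 0.13628

0.13628


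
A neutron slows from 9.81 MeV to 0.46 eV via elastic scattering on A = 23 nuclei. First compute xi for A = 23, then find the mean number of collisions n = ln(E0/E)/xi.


xi = 1 + (A-1)^2/(2A)*ln((A-1)/(A+1)) = 0.08448899 (for A = 23)
n = ln(E0/E) / xi
n = ln(9.81e6 / 0.46) / 0.08448899
n = ln(2.132609e+07) / 0.08448899 = 199.74

199.74


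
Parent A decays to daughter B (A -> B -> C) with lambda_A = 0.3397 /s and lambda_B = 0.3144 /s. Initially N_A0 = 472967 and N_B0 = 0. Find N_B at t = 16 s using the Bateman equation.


N_B(t) = lambda_A * N_A0 / (lambda_B - lambda_A) * [exp(-lambda_A*t) - exp(-lambda_B*t)]
exp(-0.3397*16) = 0.004360363; exp(-0.3144*16) = 0.006536196
N_B = 0.3397 * 472967 / (0.3144 - 0.3397) * (0.004360363 - 0.006536196)
N_B = 13818

13818


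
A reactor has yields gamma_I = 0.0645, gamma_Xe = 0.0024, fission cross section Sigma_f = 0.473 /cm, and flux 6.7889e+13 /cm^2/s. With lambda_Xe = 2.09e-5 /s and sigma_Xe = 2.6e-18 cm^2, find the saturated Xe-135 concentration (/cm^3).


Xe_eq = (gamma_I + gamma_Xe) * Sigma_f * phi / (lambda_Xe + sigma_Xe * phi)
Numerator = (0.0645 + 0.0024) * 0.473 * 6.7889e+13 = 2.148259e+12
Denominator = 2.09e-5 + 2.6e-18 * 6.7889e+13 = 1.974114e-04
Xe_eq = 2.148259e+12 / 1.974114e-04 = 1.0882e+16 /cm^3

1.0882e+16


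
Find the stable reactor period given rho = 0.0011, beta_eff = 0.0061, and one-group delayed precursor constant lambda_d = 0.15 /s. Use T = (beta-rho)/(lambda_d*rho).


T = (beta - rho) / (lambda_d * rho)
T = (0.0061 - 0.0011) / (0.15 * 0.0011)
T = 30.303 s

30.303


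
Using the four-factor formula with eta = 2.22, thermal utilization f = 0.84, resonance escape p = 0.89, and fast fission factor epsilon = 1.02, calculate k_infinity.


k_inf = eta * f * p * epsilon
k_inf = 2.22 * 0.84 * 0.89 * 1.02
k_inf = 1.6929

1.6929


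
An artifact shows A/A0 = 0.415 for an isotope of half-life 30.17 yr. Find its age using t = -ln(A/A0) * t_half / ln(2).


lambda = ln(2) / t_half = ln(2) / 30.17 = 0.02297472 /yr
t = -ln(A/A0) / lambda
t = -ln(0.415) / 0.02297472
t = 38.280 yr

38.280


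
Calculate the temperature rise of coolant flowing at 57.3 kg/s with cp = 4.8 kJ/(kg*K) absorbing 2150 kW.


dT = Q / (m_dot * cp)
dT = 2150 / (57.3 * 4.8)
dT = 7.8170 C

7.8170


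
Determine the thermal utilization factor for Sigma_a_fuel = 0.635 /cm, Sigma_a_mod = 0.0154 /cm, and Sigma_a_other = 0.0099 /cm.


f = Sigma_a_fuel / (Sigma_a_fuel + Sigma_a_mod + Sigma_a_other)
f = 0.635 / (0.635 + 0.0154 + 0.0099)
f = 0.96168

0.96168


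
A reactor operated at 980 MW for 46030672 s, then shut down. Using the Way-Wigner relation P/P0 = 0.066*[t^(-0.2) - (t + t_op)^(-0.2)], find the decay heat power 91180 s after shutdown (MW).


P/P0 = 0.066 * [t^(-0.2) - (t + t_op)^(-0.2)]
P/P0 = 0.066 * [91180^(-0.2) - (91180 + 46030672)^(-0.2)]
P/P0 = 0.066 * [0.1018638 - 0.02932369] = 0.004787647
P = 980 * 0.004787647 = 4.6919 MW

4.6919


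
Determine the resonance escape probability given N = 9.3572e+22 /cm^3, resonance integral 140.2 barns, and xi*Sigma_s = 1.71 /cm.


p = exp(-N * I * 1e-24 / (xi*Sigma_s))
p = exp(-9.3572e+22 * 140.2 * 1e-24 / 1.71)
p = 4.6577e-04

4.6577e-04


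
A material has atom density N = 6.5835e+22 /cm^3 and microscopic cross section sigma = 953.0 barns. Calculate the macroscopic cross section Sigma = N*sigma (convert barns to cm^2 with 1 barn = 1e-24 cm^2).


Sigma = N * sigma_barns * 1e-24
Sigma = 6.5835e+22 * 953.0 * 1e-24
Sigma = 62.741 /cm

62.741


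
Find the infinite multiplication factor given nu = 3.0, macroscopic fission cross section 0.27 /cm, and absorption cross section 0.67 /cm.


k_inf = nu * Sigma_f / Sigma_a
k_inf = 3.0 * 0.27 / 0.67
k_inf = 1.2090

1.2090


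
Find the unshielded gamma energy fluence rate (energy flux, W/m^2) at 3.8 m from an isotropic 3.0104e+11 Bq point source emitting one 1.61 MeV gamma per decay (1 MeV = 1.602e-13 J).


psi = A * E * 1.602e-13 / (4*pi*r^2)
psi = 3.0104e+11 * 1.61 * 1.602e-13 / (4*pi*3.8^2)
psi = 4.2789e-04 W/m^2

4.2789e-04


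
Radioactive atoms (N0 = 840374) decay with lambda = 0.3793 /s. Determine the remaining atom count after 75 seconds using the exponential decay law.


N = N0 * exp(-lambda * t)
N = 840374 * exp(-0.3793 * 75)
N = 3.7143e-07

3.7143e-07


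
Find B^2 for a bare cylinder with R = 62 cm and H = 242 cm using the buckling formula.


B^2 = (2.405/R)^2 + (pi/H)^2
B^2 = (2.405/62)^2 + (pi/242)^2
B^2 = 0.0016732 /cm^2

0.0016732


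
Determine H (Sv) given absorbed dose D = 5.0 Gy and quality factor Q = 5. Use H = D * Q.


H = D * Q
H = 5.0 * 5
H = 25.000 Sv

25.000


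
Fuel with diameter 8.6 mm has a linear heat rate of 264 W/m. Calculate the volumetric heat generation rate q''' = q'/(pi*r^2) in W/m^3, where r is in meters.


r = D / 2 / 1000 = 8.6 / 2 / 1000 = 0.0043 m
q''' = q' / (pi * r^2)
q''' = 264 / (pi * 0.0043^2)
q''' = 4.5448e+06 W/m^3

4.5448e+06


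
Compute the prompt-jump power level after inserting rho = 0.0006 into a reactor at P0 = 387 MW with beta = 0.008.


P1/P0 = beta / (beta - rho)
P1/P0 = 0.008 / (0.008 - 0.0006) = 1.081081
P1 = 387 * 1.081081 = 418.38 MW

418.38


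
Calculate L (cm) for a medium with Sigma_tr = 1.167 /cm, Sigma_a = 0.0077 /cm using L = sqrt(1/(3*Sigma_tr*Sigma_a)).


D = 1 / (3 * Sigma_tr) = 1 / (3 * 1.167) = 0.2856327 cm
L = sqrt(D / Sigma_a)
L = sqrt(0.2856327 / 0.0077)
L = 6.0906 cm

6.0906


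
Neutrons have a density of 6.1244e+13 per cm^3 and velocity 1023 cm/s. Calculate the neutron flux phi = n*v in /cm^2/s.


phi = n * v
phi = 6.1244e+13 * 1023
phi = 6.2653e+16 /cm^2/s

6.2653e+16


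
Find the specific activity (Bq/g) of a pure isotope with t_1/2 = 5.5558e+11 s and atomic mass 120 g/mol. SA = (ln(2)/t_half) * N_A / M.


lambda = ln(2) / t_half = ln(2) / 5.5558e+11 = 1.247610e-12 /s
SA = lambda * N_A / M
SA = 1.247610e-12 * 6.022e23 / 120
SA = 6.2609e+09 Bq/g

6.2609e+09


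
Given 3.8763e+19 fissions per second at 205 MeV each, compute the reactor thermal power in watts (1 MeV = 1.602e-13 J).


P = fission_rate * E_MeV * 1.602e-13
P = 3.8763e+19 * 205 * 1.602e-13
P = 1.2730e+09 W

1.2730e+09


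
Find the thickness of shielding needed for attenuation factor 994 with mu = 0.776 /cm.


x = ln(factor) / mu
x = ln(994) / 0.776
x = 8.8940 cm

8.8940


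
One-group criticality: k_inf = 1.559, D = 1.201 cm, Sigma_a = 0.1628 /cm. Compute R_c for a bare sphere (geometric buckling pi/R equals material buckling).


L^2 = D / Sigma_a = 1.201 / 0.1628 = 7.377150 cm^2
B_m^2 = (k_inf - 1) / L^2 = (1.559 - 1) / 7.377150 = 0.07577452 /cm^2
For a bare sphere: B_g = pi/R, so R_c = pi / sqrt(B_m^2)
R_c = pi / sqrt(0.07577452) = 11.413 cm

11.413


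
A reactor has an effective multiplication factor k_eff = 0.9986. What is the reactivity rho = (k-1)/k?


rho = (k_eff - 1) / k_eff
rho = (0.9986 - 1) / 0.9986
rho = -0.0014020

-0.0014020


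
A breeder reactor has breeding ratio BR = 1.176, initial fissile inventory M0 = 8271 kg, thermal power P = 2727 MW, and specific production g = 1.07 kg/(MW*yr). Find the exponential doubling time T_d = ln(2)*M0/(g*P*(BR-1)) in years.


Breeding gain G = BR - 1 = 1.176 - 1 = 0.176
Fissile production rate = g * P * G = 1.07 * 2727 * 0.176 = 513.54864 kg/yr
T_d = ln(2) * M0 / (g * P * G)
T_d = ln(2) * 8271 / 513.54864 = 11.164 yr

11.164


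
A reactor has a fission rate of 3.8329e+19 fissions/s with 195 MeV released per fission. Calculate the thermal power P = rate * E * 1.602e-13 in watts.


P = fission_rate * E_MeV * 1.602e-13
P = 3.8329e+19 * 195 * 1.602e-13
P = 1.1974e+09 W

1.1974e+09


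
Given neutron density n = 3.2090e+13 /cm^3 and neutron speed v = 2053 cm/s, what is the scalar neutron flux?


phi = n * v
phi = 3.2090e+13 * 2053
phi = 6.5881e+16 /cm^2/s

6.5881e+16
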